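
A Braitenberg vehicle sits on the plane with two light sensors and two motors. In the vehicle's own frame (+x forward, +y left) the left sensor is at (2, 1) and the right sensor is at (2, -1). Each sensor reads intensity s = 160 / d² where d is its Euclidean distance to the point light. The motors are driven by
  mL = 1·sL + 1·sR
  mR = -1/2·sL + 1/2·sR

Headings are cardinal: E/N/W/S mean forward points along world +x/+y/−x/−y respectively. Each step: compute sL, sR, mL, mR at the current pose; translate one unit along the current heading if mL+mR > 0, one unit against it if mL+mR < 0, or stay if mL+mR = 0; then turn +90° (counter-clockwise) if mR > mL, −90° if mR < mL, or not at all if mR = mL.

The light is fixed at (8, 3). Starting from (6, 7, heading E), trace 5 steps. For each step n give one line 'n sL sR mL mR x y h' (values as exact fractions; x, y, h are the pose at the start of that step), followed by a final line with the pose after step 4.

n=0: pose=(6,7,E); sL=32/5, sR=160/9; mL=1088/45, mR=256/45; mL+mR=448/15 → advance +1; mR−mL=-832/45 → turn -1·90°
n=1: pose=(7,7,S); sL=40, sR=20; mL=60, mR=-10; mL+mR=50 → advance +1; mR−mL=-70 → turn -1·90°
n=2: pose=(7,6,W); sL=160/13, sR=32/5; mL=1216/65, mR=-192/65; mL+mR=1024/65 → advance +1; mR−mL=-1408/65 → turn -1·90°
n=3: pose=(6,6,N); sL=80/17, sR=80/13; mL=2400/221, mR=160/221; mL+mR=2560/221 → advance +1; mR−mL=-2240/221 → turn -1·90°
n=4: pose=(6,7,E); sL=32/5, sR=160/9; mL=1088/45, mR=256/45; mL+mR=448/15 → advance +1; mR−mL=-832/45 → turn -1·90°

0 32/5 160/9 1088/45 256/45 6 7 E
1 40 20 60 -10 7 7 S
2 160/13 32/5 1216/65 -192/65 7 6 W
3 80/17 80/13 2400/221 160/221 6 6 N
4 32/5 160/9 1088/45 256/45 6 7 E
final 7 7 S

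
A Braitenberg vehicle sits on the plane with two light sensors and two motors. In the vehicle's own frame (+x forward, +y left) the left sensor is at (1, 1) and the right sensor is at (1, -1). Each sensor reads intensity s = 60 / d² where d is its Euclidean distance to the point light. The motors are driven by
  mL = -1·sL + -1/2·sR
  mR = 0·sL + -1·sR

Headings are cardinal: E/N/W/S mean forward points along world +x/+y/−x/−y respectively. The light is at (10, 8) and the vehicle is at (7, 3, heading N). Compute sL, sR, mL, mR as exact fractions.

15/8 3 -27/8 -3

left sensor world pos  = (6, 4); dL² = 32
right sensor world pos = (8, 4); dR² = 20
sL = 60/32 = 15/8
sR = 60/20 = 3
mL = -1·sL + -1/2·sR = -27/8
mR = 0·sL + -1·sR = -3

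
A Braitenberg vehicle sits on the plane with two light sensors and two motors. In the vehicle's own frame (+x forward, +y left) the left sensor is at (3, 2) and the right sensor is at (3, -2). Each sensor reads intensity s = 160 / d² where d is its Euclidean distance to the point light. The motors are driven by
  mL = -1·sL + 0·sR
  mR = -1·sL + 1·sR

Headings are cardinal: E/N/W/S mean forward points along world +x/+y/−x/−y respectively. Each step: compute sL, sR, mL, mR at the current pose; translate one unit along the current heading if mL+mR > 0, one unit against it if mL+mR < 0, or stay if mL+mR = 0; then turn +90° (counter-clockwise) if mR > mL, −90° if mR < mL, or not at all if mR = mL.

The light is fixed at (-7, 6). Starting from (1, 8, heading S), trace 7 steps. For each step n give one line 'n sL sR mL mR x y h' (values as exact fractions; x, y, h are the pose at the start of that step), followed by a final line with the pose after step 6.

n=0: pose=(1,8,S); sL=160/101, sR=160/37; mL=-160/101, mR=10240/3737; mL+mR=4320/3737 → advance +1; mR−mL=160/37 → turn +1·90°
n=1: pose=(1,7,E); sL=16/13, sR=80/61; mL=-16/13, mR=64/793; mL+mR=-912/793 → advance -1; mR−mL=80/61 → turn +1·90°
n=2: pose=(0,7,N); sL=160/41, sR=160/97; mL=-160/41, mR=-8960/3977; mL+mR=-24480/3977 → advance -1; mR−mL=160/97 → turn +1·90°
n=3: pose=(0,6,W); sL=8, sR=8; mL=-8, mR=0; mL+mR=-8 → advance -1; mR−mL=8 → turn +1·90°
n=4: pose=(1,6,S); sL=160/109, sR=32/9; mL=-160/109, mR=2048/981; mL+mR=608/981 → advance +1; mR−mL=32/9 → turn +1·90°
n=5: pose=(1,5,E); sL=80/61, sR=16/13; mL=-80/61, mR=-64/793; mL+mR=-1104/793 → advance -1; mR−mL=16/13 → turn +1·90°
n=6: pose=(0,5,N); sL=160/29, sR=32/17; mL=-160/29, mR=-1792/493; mL+mR=-4512/493 → advance -1; mR−mL=32/17 → turn +1·90°

0 160/101 160/37 -160/101 10240/3737 1 8 S
1 16/13 80/61 -16/13 64/793 1 7 E
2 160/41 160/97 -160/41 -8960/3977 0 7 N
3 8 8 -8 0 0 6 W
4 160/109 32/9 -160/109 2048/981 1 6 S
5 80/61 16/13 -80/61 -64/793 1 5 E
6 160/29 32/17 -160/29 -1792/493 0 5 N
final 0 4 W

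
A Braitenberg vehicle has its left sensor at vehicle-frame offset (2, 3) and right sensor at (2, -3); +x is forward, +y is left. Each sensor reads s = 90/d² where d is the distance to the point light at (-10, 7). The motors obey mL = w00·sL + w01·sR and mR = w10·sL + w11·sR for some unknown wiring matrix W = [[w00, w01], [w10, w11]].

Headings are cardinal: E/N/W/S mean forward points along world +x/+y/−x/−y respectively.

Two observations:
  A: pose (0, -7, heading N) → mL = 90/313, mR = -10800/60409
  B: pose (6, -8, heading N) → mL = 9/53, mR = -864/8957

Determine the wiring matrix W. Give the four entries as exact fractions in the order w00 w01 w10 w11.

0 1 -1 1

obs A: pose=(0,-7,N) → sL=90/193, sR=90/313, mL=90/313, mR=-10800/60409
obs B: pose=(6,-8,N) → sL=45/169, sR=9/53, mL=9/53, mR=-864/8957
sensor matrix S = [[90/193, 90/313], [45/169, 9/53]]; det S = 1419120/541083413
solve [mL_A; mL_B] = S·[w00; w01] and [mR_A; mR_B] = S·[w10; w11]:
  w00 = 0, w01 = 1, w10 = -1, w11 = 1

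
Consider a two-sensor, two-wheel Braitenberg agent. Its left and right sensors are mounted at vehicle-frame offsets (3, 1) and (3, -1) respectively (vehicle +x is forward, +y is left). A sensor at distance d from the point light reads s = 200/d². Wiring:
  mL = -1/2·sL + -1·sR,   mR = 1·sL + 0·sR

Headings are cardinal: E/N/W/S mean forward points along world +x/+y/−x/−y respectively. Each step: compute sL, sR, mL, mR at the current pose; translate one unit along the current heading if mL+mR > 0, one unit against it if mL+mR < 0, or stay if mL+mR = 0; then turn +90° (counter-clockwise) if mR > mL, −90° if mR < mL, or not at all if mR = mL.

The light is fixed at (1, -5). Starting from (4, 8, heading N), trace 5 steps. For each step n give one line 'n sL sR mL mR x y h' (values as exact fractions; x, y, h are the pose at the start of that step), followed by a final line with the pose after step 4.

n=0: pose=(4,8,N); sL=10/13, sR=25/34; mL=-495/442, mR=10/13; mL+mR=-155/442 → advance -1; mR−mL=835/442 → turn +1·90°
n=1: pose=(4,7,W); sL=200/121, sR=200/169; mL=-41100/20449, mR=200/121; mL+mR=-7300/20449 → advance -1; mR−mL=74900/20449 → turn +1·90°
n=2: pose=(5,7,S); sL=100/53, sR=20/9; mL=-1510/477, mR=100/53; mL+mR=-610/477 → advance -1; mR−mL=2410/477 → turn +1·90°
n=3: pose=(5,8,E); sL=40/49, sR=200/193; mL=-13660/9457, mR=40/49; mL+mR=-5940/9457 → advance -1; mR−mL=21380/9457 → turn +1·90°
n=4: pose=(4,8,N); sL=10/13, sR=25/34; mL=-495/442, mR=10/13; mL+mR=-155/442 → advance -1; mR−mL=835/442 → turn +1·90°

0 10/13 25/34 -495/442 10/13 4 8 N
1 200/121 200/169 -41100/20449 200/121 4 7 W
2 100/53 20/9 -1510/477 100/53 5 7 S
3 40/49 200/193 -13660/9457 40/49 5 8 E
4 10/13 25/34 -495/442 10/13 4 8 N
final 4 7 W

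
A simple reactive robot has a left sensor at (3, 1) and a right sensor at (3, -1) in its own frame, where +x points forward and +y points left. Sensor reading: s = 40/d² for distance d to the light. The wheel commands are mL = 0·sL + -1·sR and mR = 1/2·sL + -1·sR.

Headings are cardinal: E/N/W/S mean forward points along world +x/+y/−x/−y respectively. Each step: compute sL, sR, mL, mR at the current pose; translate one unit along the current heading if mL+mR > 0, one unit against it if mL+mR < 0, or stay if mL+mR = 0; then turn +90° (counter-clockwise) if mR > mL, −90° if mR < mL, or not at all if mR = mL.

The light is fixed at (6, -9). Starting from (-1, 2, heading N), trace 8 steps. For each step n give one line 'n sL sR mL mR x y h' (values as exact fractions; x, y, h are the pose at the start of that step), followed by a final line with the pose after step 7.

0 2/13 5/29 -5/29 -36/377 -1 2 N
1 40/181 40/221 -40/221 -2820/40001 -1 1 W
2 20/37 20/49 -20/49 -250/1813 0 1 S
3 40/153 40/109 -40/109 -3940/16677 0 2 E
4 2/13 5/29 -5/29 -36/377 -1 2 N
5 40/181 40/221 -40/221 -2820/40001 -1 1 W
6 20/37 20/49 -20/49 -250/1813 0 1 S
7 40/153 40/109 -40/109 -3940/16677 0 2 E
final -1 2 N

n=0: pose=(-1,2,N); sL=2/13, sR=5/29; mL=-5/29, mR=-36/377; mL+mR=-101/377 → advance -1; mR−mL=1/13 → turn +1·90°
n=1: pose=(-1,1,W); sL=40/181, sR=40/221; mL=-40/221, mR=-2820/40001; mL+mR=-10060/40001 → advance -1; mR−mL=20/181 → turn +1·90°
n=2: pose=(0,1,S); sL=20/37, sR=20/49; mL=-20/49, mR=-250/1813; mL+mR=-990/1813 → advance -1; mR−mL=10/37 → turn +1·90°
n=3: pose=(0,2,E); sL=40/153, sR=40/109; mL=-40/109, mR=-3940/16677; mL+mR=-10060/16677 → advance -1; mR−mL=20/153 → turn +1·90°
n=4: pose=(-1,2,N); sL=2/13, sR=5/29; mL=-5/29, mR=-36/377; mL+mR=-101/377 → advance -1; mR−mL=1/13 → turn +1·90°
n=5: pose=(-1,1,W); sL=40/181, sR=40/221; mL=-40/221, mR=-2820/40001; mL+mR=-10060/40001 → advance -1; mR−mL=20/181 → turn +1·90°
n=6: pose=(0,1,S); sL=20/37, sR=20/49; mL=-20/49, mR=-250/1813; mL+mR=-990/1813 → advance -1; mR−mL=10/37 → turn +1·90°
n=7: pose=(0,2,E); sL=40/153, sR=40/109; mL=-40/109, mR=-3940/16677; mL+mR=-10060/16677 → advance -1; mR−mL=20/153 → turn +1·90°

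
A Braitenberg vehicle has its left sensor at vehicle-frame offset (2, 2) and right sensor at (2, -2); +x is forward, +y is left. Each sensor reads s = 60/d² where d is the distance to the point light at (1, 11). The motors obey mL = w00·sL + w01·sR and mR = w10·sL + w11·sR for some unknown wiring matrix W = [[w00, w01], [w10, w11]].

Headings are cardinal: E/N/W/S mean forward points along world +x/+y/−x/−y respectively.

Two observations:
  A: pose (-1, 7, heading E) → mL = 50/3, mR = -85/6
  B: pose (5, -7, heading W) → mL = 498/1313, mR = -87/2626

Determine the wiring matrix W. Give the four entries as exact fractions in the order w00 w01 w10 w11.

obs A: pose=(-1,7,E) → sL=15, sR=5/3, mL=50/3, mR=-85/6
obs B: pose=(5,-7,W) → sL=15/101, sR=3/13, mL=498/1313, mR=-87/2626
sensor matrix S = [[15, 5/3], [15/101, 3/13]]; det S = 4220/1313
solve [mL_A; mL_B] = S·[w00; w01] and [mR_A; mR_B] = S·[w10; w11]:
  w00 = 1, w01 = 1, w10 = -1, w11 = 1/2

1 1 -1 1/2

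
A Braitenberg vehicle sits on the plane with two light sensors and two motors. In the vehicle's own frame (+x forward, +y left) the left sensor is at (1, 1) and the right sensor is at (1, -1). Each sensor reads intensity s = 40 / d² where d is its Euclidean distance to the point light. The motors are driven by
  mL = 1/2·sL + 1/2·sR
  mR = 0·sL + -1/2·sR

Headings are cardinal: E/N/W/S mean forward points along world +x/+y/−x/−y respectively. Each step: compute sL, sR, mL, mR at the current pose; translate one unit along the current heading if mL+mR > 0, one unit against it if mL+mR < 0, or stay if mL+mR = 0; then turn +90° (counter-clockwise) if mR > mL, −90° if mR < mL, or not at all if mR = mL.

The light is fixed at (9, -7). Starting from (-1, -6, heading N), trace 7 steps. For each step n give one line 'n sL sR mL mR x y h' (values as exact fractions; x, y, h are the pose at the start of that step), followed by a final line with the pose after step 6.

0 8/25 8/17 168/425 -4/17 -1 -6 N
1 4/9 20/41 172/369 -10/41 -1 -5 E
2 8/13 40/101 664/1313 -20/101 0 -5 S
3 2/5 5/13 51/130 -5/26 0 -6 W
4 8/25 8/17 168/425 -4/17 -1 -6 N
5 4/9 20/41 172/369 -10/41 -1 -5 E
6 8/13 40/101 664/1313 -20/101 0 -5 S
final 0 -6 W

n=0: pose=(-1,-6,N); sL=8/25, sR=8/17; mL=168/425, mR=-4/17; mL+mR=4/25 → advance +1; mR−mL=-268/425 → turn -1·90°
n=1: pose=(-1,-5,E); sL=4/9, sR=20/41; mL=172/369, mR=-10/41; mL+mR=2/9 → advance +1; mR−mL=-262/369 → turn -1·90°
n=2: pose=(0,-5,S); sL=8/13, sR=40/101; mL=664/1313, mR=-20/101; mL+mR=4/13 → advance +1; mR−mL=-924/1313 → turn -1·90°
n=3: pose=(0,-6,W); sL=2/5, sR=5/13; mL=51/130, mR=-5/26; mL+mR=1/5 → advance +1; mR−mL=-38/65 → turn -1·90°
n=4: pose=(-1,-6,N); sL=8/25, sR=8/17; mL=168/425, mR=-4/17; mL+mR=4/25 → advance +1; mR−mL=-268/425 → turn -1·90°
n=5: pose=(-1,-5,E); sL=4/9, sR=20/41; mL=172/369, mR=-10/41; mL+mR=2/9 → advance +1; mR−mL=-262/369 → turn -1·90°
n=6: pose=(0,-5,S); sL=8/13, sR=40/101; mL=664/1313, mR=-20/101; mL+mR=4/13 → advance +1; mR−mL=-924/1313 → turn -1·90°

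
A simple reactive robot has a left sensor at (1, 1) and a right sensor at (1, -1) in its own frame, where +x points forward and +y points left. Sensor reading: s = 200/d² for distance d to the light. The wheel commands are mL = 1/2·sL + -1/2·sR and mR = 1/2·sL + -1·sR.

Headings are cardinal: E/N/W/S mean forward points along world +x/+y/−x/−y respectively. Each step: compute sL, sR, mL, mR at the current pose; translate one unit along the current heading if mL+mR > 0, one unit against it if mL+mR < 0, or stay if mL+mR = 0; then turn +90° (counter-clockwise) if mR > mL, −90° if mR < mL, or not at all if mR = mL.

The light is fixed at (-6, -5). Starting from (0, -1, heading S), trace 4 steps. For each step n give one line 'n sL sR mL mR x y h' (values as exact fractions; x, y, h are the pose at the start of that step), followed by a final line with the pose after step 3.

0 100/29 100/17 -600/493 -2050/493 0 -1 S
1 200/41 200/61 2000/2501 -2100/2501 0 0 W
2 25/9 2 7/18 -11/18 1 0 N
3 200/89 200/73 -1600/6497 -10500/6497 1 -1 E
final 0 -1 S

n=0: pose=(0,-1,S); sL=100/29, sR=100/17; mL=-600/493, mR=-2050/493; mL+mR=-2650/493 → advance -1; mR−mL=-50/17 → turn -1·90°
n=1: pose=(0,0,W); sL=200/41, sR=200/61; mL=2000/2501, mR=-2100/2501; mL+mR=-100/2501 → advance -1; mR−mL=-100/61 → turn -1·90°
n=2: pose=(1,0,N); sL=25/9, sR=2; mL=7/18, mR=-11/18; mL+mR=-2/9 → advance -1; mR−mL=-1 → turn -1·90°
n=3: pose=(1,-1,E); sL=200/89, sR=200/73; mL=-1600/6497, mR=-10500/6497; mL+mR=-12100/6497 → advance -1; mR−mL=-100/73 → turn -1·90°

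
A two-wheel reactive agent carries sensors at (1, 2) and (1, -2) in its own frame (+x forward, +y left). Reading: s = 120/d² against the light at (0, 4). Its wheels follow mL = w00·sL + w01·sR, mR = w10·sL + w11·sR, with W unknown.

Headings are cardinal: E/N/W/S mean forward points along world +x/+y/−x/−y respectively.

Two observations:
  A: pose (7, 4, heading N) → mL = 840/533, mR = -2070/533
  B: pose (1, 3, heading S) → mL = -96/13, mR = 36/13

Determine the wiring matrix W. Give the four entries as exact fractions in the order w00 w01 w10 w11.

obs A: pose=(7,4,N) → sL=60/13, sR=60/41, mL=840/533, mR=-2070/533
obs B: pose=(1,3,S) → sL=120/13, sR=24, mL=-96/13, mR=36/13
sensor matrix S = [[60/13, 60/41], [120/13, 24]]; det S = 51840/533
solve [mL_A; mL_B] = S·[w00; w01] and [mR_A; mR_B] = S·[w10; w11]:
  w00 = 1/2, w01 = -1/2, w10 = -1, w11 = 1/2

1/2 -1/2 -1 1/2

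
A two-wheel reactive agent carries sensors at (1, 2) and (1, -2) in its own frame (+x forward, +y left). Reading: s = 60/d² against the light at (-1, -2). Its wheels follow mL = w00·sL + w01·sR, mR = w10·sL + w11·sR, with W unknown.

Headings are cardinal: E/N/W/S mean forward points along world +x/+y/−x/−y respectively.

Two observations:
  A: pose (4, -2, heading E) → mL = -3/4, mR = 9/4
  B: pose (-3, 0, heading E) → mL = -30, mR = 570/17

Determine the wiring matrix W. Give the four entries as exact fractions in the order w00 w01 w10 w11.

0 -1/2 1 1/2

obs A: pose=(4,-2,E) → sL=3/2, sR=3/2, mL=-3/4, mR=9/4
obs B: pose=(-3,0,E) → sL=60/17, sR=60, mL=-30, mR=570/17
sensor matrix S = [[3/2, 3/2], [60/17, 60]]; det S = 1440/17
solve [mL_A; mL_B] = S·[w00; w01] and [mR_A; mR_B] = S·[w10; w11]:
  w00 = 0, w01 = -1/2, w10 = 1, w11 = 1/2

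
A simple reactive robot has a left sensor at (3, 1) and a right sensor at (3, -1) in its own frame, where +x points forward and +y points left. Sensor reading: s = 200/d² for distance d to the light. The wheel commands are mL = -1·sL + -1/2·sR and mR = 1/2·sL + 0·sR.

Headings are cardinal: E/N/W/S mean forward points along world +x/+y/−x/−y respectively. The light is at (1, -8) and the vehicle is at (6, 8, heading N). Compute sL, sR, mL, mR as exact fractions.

200/377 200/397 -117100/149669 100/377

left sensor world pos  = (5, 11); dL² = 377
right sensor world pos = (7, 11); dR² = 397
sL = 200/377 = 200/377
sR = 200/397 = 200/397
mL = -1·sL + -1/2·sR = -117100/149669
mR = 1/2·sL + 0·sR = 100/377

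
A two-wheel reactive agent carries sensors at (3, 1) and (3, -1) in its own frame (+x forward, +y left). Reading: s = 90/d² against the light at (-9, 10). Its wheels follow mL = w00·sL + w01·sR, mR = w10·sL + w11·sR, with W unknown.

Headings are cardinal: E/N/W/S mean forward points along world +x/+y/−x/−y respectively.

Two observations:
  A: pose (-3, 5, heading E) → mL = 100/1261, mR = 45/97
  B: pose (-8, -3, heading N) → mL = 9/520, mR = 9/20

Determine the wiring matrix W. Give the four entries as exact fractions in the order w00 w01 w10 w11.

obs A: pose=(-3,5,E) → sL=90/97, sR=10/13, mL=100/1261, mR=45/97
obs B: pose=(-8,-3,N) → sL=9/10, sR=45/52, mL=9/520, mR=9/20
sensor matrix S = [[90/97, 10/13], [9/10, 45/52]]; det S = 279/2522
solve [mL_A; mL_B] = S·[w00; w01] and [mR_A; mR_B] = S·[w10; w11]:
  w00 = 1/2, w01 = -1/2, w10 = 1/2, w11 = 0

1/2 -1/2 1/2 0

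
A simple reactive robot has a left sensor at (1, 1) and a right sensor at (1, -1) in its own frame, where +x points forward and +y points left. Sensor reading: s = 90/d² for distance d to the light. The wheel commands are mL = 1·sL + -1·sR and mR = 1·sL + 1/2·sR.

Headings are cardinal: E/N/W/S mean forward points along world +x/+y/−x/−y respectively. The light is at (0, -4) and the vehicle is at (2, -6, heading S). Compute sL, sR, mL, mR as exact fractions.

left sensor world pos  = (3, -7); dL² = 18
right sensor world pos = (1, -7); dR² = 10
sL = 90/18 = 5
sR = 90/10 = 9
mL = 1·sL + -1·sR = -4
mR = 1·sL + 1/2·sR = 19/2

5 9 -4 19/2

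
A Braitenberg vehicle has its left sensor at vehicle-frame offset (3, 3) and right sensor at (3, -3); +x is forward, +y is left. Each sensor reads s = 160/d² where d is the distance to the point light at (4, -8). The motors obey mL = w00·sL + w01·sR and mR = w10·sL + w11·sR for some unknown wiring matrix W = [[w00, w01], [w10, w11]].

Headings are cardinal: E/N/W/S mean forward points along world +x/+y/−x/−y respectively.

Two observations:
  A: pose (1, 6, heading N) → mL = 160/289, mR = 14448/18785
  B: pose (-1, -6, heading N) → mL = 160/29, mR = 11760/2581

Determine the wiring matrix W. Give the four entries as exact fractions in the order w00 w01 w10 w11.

obs A: pose=(1,6,N) → sL=32/65, sR=160/289, mL=160/289, mR=14448/18785
obs B: pose=(-1,-6,N) → sL=160/89, sR=160/29, mL=160/29, mR=11760/2581
sensor matrix S = [[32/65, 160/289], [160/89, 160/29]]; det S = 16687104/9696817
solve [mL_A; mL_B] = S·[w00; w01] and [mR_A; mR_B] = S·[w10; w11]:
  w00 = 0, w01 = 1, w10 = 1, w11 = 1/2

0 1 1 1/2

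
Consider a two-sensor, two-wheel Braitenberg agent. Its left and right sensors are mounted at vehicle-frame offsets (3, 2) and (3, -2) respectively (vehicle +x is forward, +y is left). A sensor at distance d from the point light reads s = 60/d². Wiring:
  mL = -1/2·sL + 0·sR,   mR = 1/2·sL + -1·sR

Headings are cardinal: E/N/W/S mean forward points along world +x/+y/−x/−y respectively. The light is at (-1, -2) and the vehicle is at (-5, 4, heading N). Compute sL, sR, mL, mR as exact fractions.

left sensor world pos  = (-7, 7); dL² = 117
right sensor world pos = (-3, 7); dR² = 85
sL = 60/117 = 20/39
sR = 60/85 = 12/17
mL = -1/2·sL + 0·sR = -10/39
mR = 1/2·sL + -1·sR = -298/663

20/39 12/17 -10/39 -298/663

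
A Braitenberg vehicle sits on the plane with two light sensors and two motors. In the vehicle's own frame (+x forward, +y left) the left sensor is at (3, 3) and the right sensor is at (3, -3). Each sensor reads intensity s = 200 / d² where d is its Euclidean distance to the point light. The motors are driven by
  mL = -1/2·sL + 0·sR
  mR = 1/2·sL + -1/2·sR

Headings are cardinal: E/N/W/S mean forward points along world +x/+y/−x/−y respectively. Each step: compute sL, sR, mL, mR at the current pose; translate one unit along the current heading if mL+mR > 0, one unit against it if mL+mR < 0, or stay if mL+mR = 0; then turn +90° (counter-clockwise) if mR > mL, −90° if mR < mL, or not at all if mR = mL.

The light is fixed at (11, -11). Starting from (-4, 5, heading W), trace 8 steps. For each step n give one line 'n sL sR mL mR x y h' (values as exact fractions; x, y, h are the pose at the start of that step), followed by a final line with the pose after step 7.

0 200/493 40/137 -100/493 3840/67541 -4 5 W
1 20/29 100/229 -10/29 840/6641 -3 5 S
2 200/521 200/317 -100/521 -20400/165157 -3 6 E
3 50/181 25/68 -25/181 -1125/24616 -4 6 N
4 200/493 40/137 -100/493 3840/67541 -4 5 W
5 20/29 100/229 -10/29 840/6641 -3 5 S
6 200/521 200/317 -100/521 -20400/165157 -3 6 E
7 50/181 25/68 -25/181 -1125/24616 -4 6 N
final -4 5 W

n=0: pose=(-4,5,W); sL=200/493, sR=40/137; mL=-100/493, mR=3840/67541; mL+mR=-20/137 → advance -1; mR−mL=17540/67541 → turn +1·90°
n=1: pose=(-3,5,S); sL=20/29, sR=100/229; mL=-10/29, mR=840/6641; mL+mR=-50/229 → advance -1; mR−mL=3130/6641 → turn +1·90°
n=2: pose=(-3,6,E); sL=200/521, sR=200/317; mL=-100/521, mR=-20400/165157; mL+mR=-100/317 → advance -1; mR−mL=11300/165157 → turn +1·90°
n=3: pose=(-4,6,N); sL=50/181, sR=25/68; mL=-25/181, mR=-1125/24616; mL+mR=-25/136 → advance -1; mR−mL=2275/24616 → turn +1·90°
n=4: pose=(-4,5,W); sL=200/493, sR=40/137; mL=-100/493, mR=3840/67541; mL+mR=-20/137 → advance -1; mR−mL=17540/67541 → turn +1·90°
n=5: pose=(-3,5,S); sL=20/29, sR=100/229; mL=-10/29, mR=840/6641; mL+mR=-50/229 → advance -1; mR−mL=3130/6641 → turn +1·90°
n=6: pose=(-3,6,E); sL=200/521, sR=200/317; mL=-100/521, mR=-20400/165157; mL+mR=-100/317 → advance -1; mR−mL=11300/165157 → turn +1·90°
n=7: pose=(-4,6,N); sL=50/181, sR=25/68; mL=-25/181, mR=-1125/24616; mL+mR=-25/136 → advance -1; mR−mL=2275/24616 → turn +1·90°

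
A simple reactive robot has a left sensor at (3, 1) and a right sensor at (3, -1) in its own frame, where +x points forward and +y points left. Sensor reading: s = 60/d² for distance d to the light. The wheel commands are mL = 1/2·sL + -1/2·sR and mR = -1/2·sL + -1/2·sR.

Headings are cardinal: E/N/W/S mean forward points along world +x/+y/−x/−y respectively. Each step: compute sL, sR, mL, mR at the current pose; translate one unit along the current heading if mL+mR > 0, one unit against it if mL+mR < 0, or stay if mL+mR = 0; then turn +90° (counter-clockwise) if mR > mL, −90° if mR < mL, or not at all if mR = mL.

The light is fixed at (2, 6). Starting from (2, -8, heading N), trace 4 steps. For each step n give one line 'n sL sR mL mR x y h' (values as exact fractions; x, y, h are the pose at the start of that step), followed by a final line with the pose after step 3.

n=0: pose=(2,-8,N); sL=30/61, sR=30/61; mL=0, mR=-30/61; mL+mR=-30/61 → advance -1; mR−mL=-30/61 → turn -1·90°
n=1: pose=(2,-9,E); sL=12/41, sR=12/53; mL=72/2173, mR=-564/2173; mL+mR=-12/53 → advance -1; mR−mL=-12/41 → turn -1·90°
n=2: pose=(1,-9,S); sL=5/27, sR=15/82; mL=5/4428, mR=-815/4428; mL+mR=-15/82 → advance -1; mR−mL=-5/27 → turn -1·90°
n=3: pose=(1,-8,W); sL=60/241, sR=12/37; mL=-336/8917, mR=-2556/8917; mL+mR=-12/37 → advance -1; mR−mL=-60/241 → turn -1·90°

0 30/61 30/61 0 -30/61 2 -8 N
1 12/41 12/53 72/2173 -564/2173 2 -9 E
2 5/27 15/82 5/4428 -815/4428 1 -9 S
3 60/241 12/37 -336/8917 -2556/8917 1 -8 W
final 2 -8 N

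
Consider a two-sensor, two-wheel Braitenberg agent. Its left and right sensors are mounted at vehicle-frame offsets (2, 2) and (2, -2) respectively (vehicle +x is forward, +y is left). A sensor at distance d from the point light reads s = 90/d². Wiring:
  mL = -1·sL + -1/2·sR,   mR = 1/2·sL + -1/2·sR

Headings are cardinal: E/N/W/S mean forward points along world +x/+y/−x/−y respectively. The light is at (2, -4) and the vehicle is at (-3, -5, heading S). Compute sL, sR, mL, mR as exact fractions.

5 45/29 -335/58 50/29

left sensor world pos  = (-1, -7); dL² = 18
right sensor world pos = (-5, -7); dR² = 58
sL = 90/18 = 5
sR = 90/58 = 45/29
mL = -1·sL + -1/2·sR = -335/58
mR = 1/2·sL + -1/2·sR = 50/29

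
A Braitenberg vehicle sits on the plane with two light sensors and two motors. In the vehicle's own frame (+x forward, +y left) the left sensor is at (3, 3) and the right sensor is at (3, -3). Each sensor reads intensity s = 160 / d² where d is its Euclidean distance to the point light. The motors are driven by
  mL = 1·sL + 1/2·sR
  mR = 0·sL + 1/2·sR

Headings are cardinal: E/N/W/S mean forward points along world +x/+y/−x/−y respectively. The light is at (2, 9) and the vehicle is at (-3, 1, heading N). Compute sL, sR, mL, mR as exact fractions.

160/89 160/29 11760/2581 80/29

left sensor world pos  = (-6, 4); dL² = 89
right sensor world pos = (0, 4); dR² = 29
sL = 160/89 = 160/89
sR = 160/29 = 160/29
mL = 1·sL + 1/2·sR = 11760/2581
mR = 0·sL + 1/2·sR = 80/29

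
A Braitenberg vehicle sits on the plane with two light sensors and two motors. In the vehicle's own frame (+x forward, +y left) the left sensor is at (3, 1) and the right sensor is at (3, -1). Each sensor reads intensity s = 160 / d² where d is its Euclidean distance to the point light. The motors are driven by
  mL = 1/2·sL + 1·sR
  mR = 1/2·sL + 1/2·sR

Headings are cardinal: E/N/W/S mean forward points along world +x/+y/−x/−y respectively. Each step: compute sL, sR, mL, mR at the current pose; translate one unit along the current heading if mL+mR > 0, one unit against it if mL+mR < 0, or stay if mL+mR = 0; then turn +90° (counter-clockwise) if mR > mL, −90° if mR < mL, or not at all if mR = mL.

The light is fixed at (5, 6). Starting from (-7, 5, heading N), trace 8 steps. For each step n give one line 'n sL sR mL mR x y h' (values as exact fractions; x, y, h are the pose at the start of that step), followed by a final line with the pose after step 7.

0 160/173 32/25 7536/4325 4768/4325 -7 5 N
1 80/41 80/41 120/41 80/41 -7 6 E
2 160/109 160/153 29680/16677 20960/16677 -6 6 S
3 4/5 40/49 298/245 198/245 -6 5 W
4 160/173 32/25 7536/4325 4768/4325 -7 5 N
5 80/41 80/41 120/41 80/41 -7 6 E
6 160/109 160/153 29680/16677 20960/16677 -6 6 S
7 4/5 40/49 298/245 198/245 -6 5 W
final -7 5 N

n=0: pose=(-7,5,N); sL=160/173, sR=32/25; mL=7536/4325, mR=4768/4325; mL+mR=12304/4325 → advance +1; mR−mL=-16/25 → turn -1·90°
n=1: pose=(-7,6,E); sL=80/41, sR=80/41; mL=120/41, mR=80/41; mL+mR=200/41 → advance +1; mR−mL=-40/41 → turn -1·90°
n=2: pose=(-6,6,S); sL=160/109, sR=160/153; mL=29680/16677, mR=20960/16677; mL+mR=16880/5559 → advance +1; mR−mL=-80/153 → turn -1·90°
n=3: pose=(-6,5,W); sL=4/5, sR=40/49; mL=298/245, mR=198/245; mL+mR=496/245 → advance +1; mR−mL=-20/49 → turn -1·90°
n=4: pose=(-7,5,N); sL=160/173, sR=32/25; mL=7536/4325, mR=4768/4325; mL+mR=12304/4325 → advance +1; mR−mL=-16/25 → turn -1·90°
n=5: pose=(-7,6,E); sL=80/41, sR=80/41; mL=120/41, mR=80/41; mL+mR=200/41 → advance +1; mR−mL=-40/41 → turn -1·90°
n=6: pose=(-6,6,S); sL=160/109, sR=160/153; mL=29680/16677, mR=20960/16677; mL+mR=16880/5559 → advance +1; mR−mL=-80/153 → turn -1·90°
n=7: pose=(-6,5,W); sL=4/5, sR=40/49; mL=298/245, mR=198/245; mL+mR=496/245 → advance +1; mR−mL=-20/49 → turn -1·90°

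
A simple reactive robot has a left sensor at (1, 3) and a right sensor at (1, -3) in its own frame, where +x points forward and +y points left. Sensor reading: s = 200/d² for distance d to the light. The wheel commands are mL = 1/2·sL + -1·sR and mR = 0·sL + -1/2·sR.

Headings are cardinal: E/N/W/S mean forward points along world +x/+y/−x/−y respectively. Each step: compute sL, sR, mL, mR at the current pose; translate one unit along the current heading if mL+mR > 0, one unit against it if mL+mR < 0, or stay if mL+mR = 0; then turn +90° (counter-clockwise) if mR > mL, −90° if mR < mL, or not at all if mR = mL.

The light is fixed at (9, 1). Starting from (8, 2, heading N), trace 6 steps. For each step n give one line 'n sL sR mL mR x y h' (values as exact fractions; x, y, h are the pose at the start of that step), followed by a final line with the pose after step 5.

0 10 25 -20 -25/2 8 2 N
1 200/13 200/13 -100/13 -100/13 8 1 W
2 20 20 -10 -10 9 1 W
3 200/9 200/9 -100/9 -100/9 10 1 W
4 20 20 -10 -10 11 1 W
5 200/13 200/13 -100/13 -100/13 12 1 W
final 13 1 W

n=0: pose=(8,2,N); sL=10, sR=25; mL=-20, mR=-25/2; mL+mR=-65/2 → advance -1; mR−mL=15/2 → turn +1·90°
n=1: pose=(8,1,W); sL=200/13, sR=200/13; mL=-100/13, mR=-100/13; mL+mR=-200/13 → advance -1; mR−mL=0 → turn +0·90°
n=2: pose=(9,1,W); sL=20, sR=20; mL=-10, mR=-10; mL+mR=-20 → advance -1; mR−mL=0 → turn +0·90°
n=3: pose=(10,1,W); sL=200/9, sR=200/9; mL=-100/9, mR=-100/9; mL+mR=-200/9 → advance -1; mR−mL=0 → turn +0·90°
n=4: pose=(11,1,W); sL=20, sR=20; mL=-10, mR=-10; mL+mR=-20 → advance -1; mR−mL=0 → turn +0·90°
n=5: pose=(12,1,W); sL=200/13, sR=200/13; mL=-100/13, mR=-100/13; mL+mR=-200/13 → advance -1; mR−mL=0 → turn +0·90°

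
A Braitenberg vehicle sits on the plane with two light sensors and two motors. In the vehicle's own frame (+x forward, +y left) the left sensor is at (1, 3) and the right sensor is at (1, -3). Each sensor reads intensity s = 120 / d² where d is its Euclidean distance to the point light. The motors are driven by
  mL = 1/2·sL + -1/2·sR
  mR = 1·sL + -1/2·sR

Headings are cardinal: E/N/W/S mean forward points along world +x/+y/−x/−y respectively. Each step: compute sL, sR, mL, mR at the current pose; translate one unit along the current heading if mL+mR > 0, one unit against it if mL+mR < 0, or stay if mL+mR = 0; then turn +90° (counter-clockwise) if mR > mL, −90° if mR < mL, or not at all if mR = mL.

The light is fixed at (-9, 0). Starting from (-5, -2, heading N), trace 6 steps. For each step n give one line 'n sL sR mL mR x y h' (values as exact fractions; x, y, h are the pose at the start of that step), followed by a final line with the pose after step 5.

0 60 12/5 144/5 294/5 -5 -2 N
1 24/5 120/13 -144/65 12/65 -5 -1 W
2 30/17 15 -225/34 -195/34 -4 -1 S
3 8/3 8/3 0 4/3 -4 0 E
4 12 60/41 216/41 462/41 -3 0 N
5 120/29 120/41 720/1189 3180/1189 -3 1 W
final -4 1 S

n=0: pose=(-5,-2,N); sL=60, sR=12/5; mL=144/5, mR=294/5; mL+mR=438/5 → advance +1; mR−mL=30 → turn +1·90°
n=1: pose=(-5,-1,W); sL=24/5, sR=120/13; mL=-144/65, mR=12/65; mL+mR=-132/65 → advance -1; mR−mL=12/5 → turn +1·90°
n=2: pose=(-4,-1,S); sL=30/17, sR=15; mL=-225/34, mR=-195/34; mL+mR=-210/17 → advance -1; mR−mL=15/17 → turn +1·90°
n=3: pose=(-4,0,E); sL=8/3, sR=8/3; mL=0, mR=4/3; mL+mR=4/3 → advance +1; mR−mL=4/3 → turn +1·90°
n=4: pose=(-3,0,N); sL=12, sR=60/41; mL=216/41, mR=462/41; mL+mR=678/41 → advance +1; mR−mL=6 → turn +1·90°
n=5: pose=(-3,1,W); sL=120/29, sR=120/41; mL=720/1189, mR=3180/1189; mL+mR=3900/1189 → advance +1; mR−mL=60/29 → turn +1·90°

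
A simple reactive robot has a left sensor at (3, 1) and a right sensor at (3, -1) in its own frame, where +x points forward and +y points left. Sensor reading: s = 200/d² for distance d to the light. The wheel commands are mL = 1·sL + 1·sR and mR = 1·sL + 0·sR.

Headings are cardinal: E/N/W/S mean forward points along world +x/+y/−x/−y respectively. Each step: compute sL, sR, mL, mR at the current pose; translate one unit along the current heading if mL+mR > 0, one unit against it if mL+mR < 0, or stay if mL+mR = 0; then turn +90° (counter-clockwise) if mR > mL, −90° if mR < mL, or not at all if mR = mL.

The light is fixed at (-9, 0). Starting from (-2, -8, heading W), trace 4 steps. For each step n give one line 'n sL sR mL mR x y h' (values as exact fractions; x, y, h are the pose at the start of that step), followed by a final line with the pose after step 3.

0 200/97 40/13 6480/1261 200/97 -2 -8 W
1 4 100/37 248/37 4 -3 -8 N
2 200/117 40/29 10480/3393 200/117 -3 -7 E
3 50/41 25/17 1875/697 50/41 -2 -7 S
final -2 -8 W

n=0: pose=(-2,-8,W); sL=200/97, sR=40/13; mL=6480/1261, mR=200/97; mL+mR=9080/1261 → advance +1; mR−mL=-40/13 → turn -1·90°
n=1: pose=(-3,-8,N); sL=4, sR=100/37; mL=248/37, mR=4; mL+mR=396/37 → advance +1; mR−mL=-100/37 → turn -1·90°
n=2: pose=(-3,-7,E); sL=200/117, sR=40/29; mL=10480/3393, mR=200/117; mL+mR=16280/3393 → advance +1; mR−mL=-40/29 → turn -1·90°
n=3: pose=(-2,-7,S); sL=50/41, sR=25/17; mL=1875/697, mR=50/41; mL+mR=2725/697 → advance +1; mR−mL=-25/17 → turn -1·90°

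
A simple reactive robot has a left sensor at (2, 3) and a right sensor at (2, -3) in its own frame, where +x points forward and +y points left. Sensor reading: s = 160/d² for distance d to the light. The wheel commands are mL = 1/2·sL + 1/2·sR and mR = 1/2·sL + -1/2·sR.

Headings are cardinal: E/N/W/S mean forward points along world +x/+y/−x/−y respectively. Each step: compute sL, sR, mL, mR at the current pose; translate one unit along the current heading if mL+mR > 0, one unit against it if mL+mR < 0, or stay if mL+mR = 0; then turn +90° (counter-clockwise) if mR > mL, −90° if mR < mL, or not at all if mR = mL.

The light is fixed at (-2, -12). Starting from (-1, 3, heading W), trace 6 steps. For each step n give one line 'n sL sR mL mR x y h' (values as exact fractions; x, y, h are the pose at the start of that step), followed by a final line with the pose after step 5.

n=0: pose=(-1,3,W); sL=32/29, sR=32/65; mL=1504/1885, mR=576/1885; mL+mR=32/29 → advance +1; mR−mL=-32/65 → turn -1·90°
n=1: pose=(-2,3,N); sL=80/149, sR=80/149; mL=80/149, mR=0; mL+mR=80/149 → advance +1; mR−mL=-80/149 → turn -1·90°
n=2: pose=(-2,4,E); sL=32/73, sR=160/173; mL=8608/12629, mR=-3072/12629; mL+mR=32/73 → advance +1; mR−mL=-160/173 → turn -1·90°
n=3: pose=(-1,4,S); sL=40/53, sR=4/5; mL=206/265, mR=-6/265; mL+mR=40/53 → advance +1; mR−mL=-4/5 → turn -1·90°
n=4: pose=(-1,3,W); sL=32/29, sR=32/65; mL=1504/1885, mR=576/1885; mL+mR=32/29 → advance +1; mR−mL=-32/65 → turn -1·90°
n=5: pose=(-2,3,N); sL=80/149, sR=80/149; mL=80/149, mR=0; mL+mR=80/149 → advance +1; mR−mL=-80/149 → turn -1·90°

0 32/29 32/65 1504/1885 576/1885 -1 3 W
1 80/149 80/149 80/149 0 -2 3 N
2 32/73 160/173 8608/12629 -3072/12629 -2 4 E
3 40/53 4/5 206/265 -6/265 -1 4 S
4 32/29 32/65 1504/1885 576/1885 -1 3 W
5 80/149 80/149 80/149 0 -2 3 N
final -2 4 E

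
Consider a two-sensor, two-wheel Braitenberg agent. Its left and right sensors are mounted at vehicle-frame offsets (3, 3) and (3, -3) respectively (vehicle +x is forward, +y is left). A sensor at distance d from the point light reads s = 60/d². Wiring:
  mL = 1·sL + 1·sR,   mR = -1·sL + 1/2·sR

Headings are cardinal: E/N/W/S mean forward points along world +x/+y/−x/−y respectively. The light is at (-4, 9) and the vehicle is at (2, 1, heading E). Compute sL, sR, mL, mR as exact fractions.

30/53 30/101 4620/5353 -2235/5353

left sensor world pos  = (5, 4); dL² = 106
right sensor world pos = (5, -2); dR² = 202
sL = 60/106 = 30/53
sR = 60/202 = 30/101
mL = 1·sL + 1·sR = 4620/5353
mR = -1·sL + 1/2·sR = -2235/5353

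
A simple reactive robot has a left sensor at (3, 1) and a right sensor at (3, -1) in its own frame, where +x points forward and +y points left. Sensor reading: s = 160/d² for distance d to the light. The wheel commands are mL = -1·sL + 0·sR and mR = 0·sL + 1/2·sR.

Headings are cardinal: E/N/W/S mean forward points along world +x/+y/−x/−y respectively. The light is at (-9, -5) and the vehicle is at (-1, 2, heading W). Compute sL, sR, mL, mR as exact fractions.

left sensor world pos  = (-4, 1); dL² = 61
right sensor world pos = (-4, 3); dR² = 89
sL = 160/61 = 160/61
sR = 160/89 = 160/89
mL = -1·sL + 0·sR = -160/61
mR = 0·sL + 1/2·sR = 80/89

160/61 160/89 -160/61 80/89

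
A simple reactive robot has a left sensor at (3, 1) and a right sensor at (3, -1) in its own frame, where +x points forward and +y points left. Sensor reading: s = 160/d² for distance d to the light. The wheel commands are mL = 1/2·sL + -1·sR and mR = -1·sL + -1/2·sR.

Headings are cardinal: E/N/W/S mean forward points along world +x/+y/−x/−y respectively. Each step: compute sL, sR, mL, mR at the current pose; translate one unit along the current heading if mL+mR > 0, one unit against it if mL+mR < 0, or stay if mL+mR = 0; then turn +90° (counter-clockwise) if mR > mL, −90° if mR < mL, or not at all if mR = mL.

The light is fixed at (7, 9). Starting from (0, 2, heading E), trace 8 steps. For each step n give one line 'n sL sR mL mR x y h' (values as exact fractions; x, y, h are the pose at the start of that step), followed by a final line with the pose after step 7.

n=0: pose=(0,2,E); sL=40/13, sR=2; mL=-6/13, mR=-53/13; mL+mR=-59/13 → advance -1; mR−mL=-47/13 → turn -1·90°
n=1: pose=(-1,2,S); sL=160/149, sR=160/181; mL=-9360/26969, mR=-40880/26969; mL+mR=-50240/26969 → advance -1; mR−mL=-31520/26969 → turn -1·90°
n=2: pose=(-1,3,W); sL=16/17, sR=80/73; mL=-776/1241, mR=-1848/1241; mL+mR=-2624/1241 → advance -1; mR−mL=-1072/1241 → turn -1·90°
n=3: pose=(0,3,N); sL=160/73, sR=32/9; mL=-1616/657, mR=-2608/657; mL+mR=-1408/219 → advance -1; mR−mL=-992/657 → turn -1·90°
n=4: pose=(0,2,E); sL=40/13, sR=2; mL=-6/13, mR=-53/13; mL+mR=-59/13 → advance -1; mR−mL=-47/13 → turn -1·90°
n=5: pose=(-1,2,S); sL=160/149, sR=160/181; mL=-9360/26969, mR=-40880/26969; mL+mR=-50240/26969 → advance -1; mR−mL=-31520/26969 → turn -1·90°
n=6: pose=(-1,3,W); sL=16/17, sR=80/73; mL=-776/1241, mR=-1848/1241; mL+mR=-2624/1241 → advance -1; mR−mL=-1072/1241 → turn -1·90°
n=7: pose=(0,3,N); sL=160/73, sR=32/9; mL=-1616/657, mR=-2608/657; mL+mR=-1408/219 → advance -1; mR−mL=-992/657 → turn -1·90°

0 40/13 2 -6/13 -53/13 0 2 E
1 160/149 160/181 -9360/26969 -40880/26969 -1 2 S
2 16/17 80/73 -776/1241 -1848/1241 -1 3 W
3 160/73 32/9 -1616/657 -2608/657 0 3 N
4 40/13 2 -6/13 -53/13 0 2 E
5 160/149 160/181 -9360/26969 -40880/26969 -1 2 S
6 16/17 80/73 -776/1241 -1848/1241 -1 3 W
7 160/73 32/9 -1616/657 -2608/657 0 3 N
final 0 2 E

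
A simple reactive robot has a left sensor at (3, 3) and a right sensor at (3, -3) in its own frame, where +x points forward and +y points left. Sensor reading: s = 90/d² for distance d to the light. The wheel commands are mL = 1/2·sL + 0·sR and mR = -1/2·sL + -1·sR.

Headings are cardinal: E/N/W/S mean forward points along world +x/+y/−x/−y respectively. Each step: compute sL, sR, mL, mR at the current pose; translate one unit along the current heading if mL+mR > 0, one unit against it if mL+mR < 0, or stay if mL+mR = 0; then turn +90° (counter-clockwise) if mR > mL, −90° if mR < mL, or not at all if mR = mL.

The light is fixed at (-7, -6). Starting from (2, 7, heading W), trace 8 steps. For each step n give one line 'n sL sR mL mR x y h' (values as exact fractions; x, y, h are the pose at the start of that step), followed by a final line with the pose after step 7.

0 45/68 45/146 45/136 -6345/9928 2 7 W
1 18/61 18/85 9/61 -1863/5185 3 7 N
2 45/197 9/25 45/394 -4671/9850 3 6 E
3 2/5 10/13 1/5 -63/65 2 6 S
4 45/68 45/146 45/136 -6345/9928 2 7 W
5 18/61 18/85 9/61 -1863/5185 3 7 N
6 45/197 9/25 45/394 -4671/9850 3 6 E
7 2/5 10/13 1/5 -63/65 2 6 S
final 2 7 W

n=0: pose=(2,7,W); sL=45/68, sR=45/146; mL=45/136, mR=-6345/9928; mL+mR=-45/146 → advance -1; mR−mL=-4815/4964 → turn -1·90°
n=1: pose=(3,7,N); sL=18/61, sR=18/85; mL=9/61, mR=-1863/5185; mL+mR=-18/85 → advance -1; mR−mL=-2628/5185 → turn -1·90°
n=2: pose=(3,6,E); sL=45/197, sR=9/25; mL=45/394, mR=-4671/9850; mL+mR=-9/25 → advance -1; mR−mL=-2898/4925 → turn -1·90°
n=3: pose=(2,6,S); sL=2/5, sR=10/13; mL=1/5, mR=-63/65; mL+mR=-10/13 → advance -1; mR−mL=-76/65 → turn -1·90°
n=4: pose=(2,7,W); sL=45/68, sR=45/146; mL=45/136, mR=-6345/9928; mL+mR=-45/146 → advance -1; mR−mL=-4815/4964 → turn -1·90°
n=5: pose=(3,7,N); sL=18/61, sR=18/85; mL=9/61, mR=-1863/5185; mL+mR=-18/85 → advance -1; mR−mL=-2628/5185 → turn -1·90°
n=6: pose=(3,6,E); sL=45/197, sR=9/25; mL=45/394, mR=-4671/9850; mL+mR=-9/25 → advance -1; mR−mL=-2898/4925 → turn -1·90°
n=7: pose=(2,6,S); sL=2/5, sR=10/13; mL=1/5, mR=-63/65; mL+mR=-10/13 → advance -1; mR−mL=-76/65 → turn -1·90°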